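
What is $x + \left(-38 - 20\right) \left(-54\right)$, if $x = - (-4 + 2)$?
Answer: $3134$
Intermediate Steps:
$x = 2$ ($x = \left(-1\right) \left(-2\right) = 2$)
$x + \left(-38 - 20\right) \left(-54\right) = 2 + \left(-38 - 20\right) \left(-54\right) = 2 - -3132 = 2 + 3132 = 3134$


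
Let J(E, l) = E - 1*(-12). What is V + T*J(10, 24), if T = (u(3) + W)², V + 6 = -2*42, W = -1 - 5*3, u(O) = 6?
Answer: 2110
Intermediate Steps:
J(E, l) = 12 + E (J(E, l) = E + 12 = 12 + E)
W = -16 (W = -1 - 15 = -16)
V = -90 (V = -6 - 2*42 = -6 - 84 = -90)
T = 100 (T = (6 - 16)² = (-10)² = 100)
V + T*J(10, 24) = -90 + 100*(12 + 10) = -90 + 100*22 = -90 + 2200 = 2110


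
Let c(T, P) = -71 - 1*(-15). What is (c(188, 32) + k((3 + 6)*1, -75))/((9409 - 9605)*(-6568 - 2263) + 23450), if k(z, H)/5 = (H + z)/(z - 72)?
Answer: -533/18420423 ≈ -2.8935e-5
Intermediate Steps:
c(T, P) = -56 (c(T, P) = -71 + 15 = -56)
k(z, H) = 5*(H + z)/(-72 + z) (k(z, H) = 5*((H + z)/(z - 72)) = 5*((H + z)/(-72 + z)) = 5*(H + z)/(-72 + z))
(c(188, 32) + k((3 + 6)*1, -75))/((9409 - 9605)*(-6568 - 2263) + 23450) = (-56 + 5*(-75 + (3 + 6)*1)/(-72 + (3 + 6)*1))/((9409 - 9605)*(-6568 - 2263) + 23450) = (-56 + 5*(-75 + 9*1)/(-72 + 9*1))/(-196*(-8831) + 23450) = (-56 + 5*(-75 + 9)/(-72 + 9))/(1730876 + 23450) = (-56 + 5*(-66)/(-63))/1754326 = (-56 + 5*(-1/63)*(-66))*(1/1754326) = (-56 + 110/21)*(1/1754326) = -1066/21*1/1754326 = -533/18420423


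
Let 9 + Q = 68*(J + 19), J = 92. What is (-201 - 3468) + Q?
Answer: 3870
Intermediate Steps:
Q = 7539 (Q = -9 + 68*(92 + 19) = -9 + 68*111 = -9 + 7548 = 7539)
(-201 - 3468) + Q = (-201 - 3468) + 7539 = -3669 + 7539 = 3870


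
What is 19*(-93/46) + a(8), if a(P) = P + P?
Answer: -1031/46 ≈ -22.413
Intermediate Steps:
a(P) = 2*P
19*(-93/46) + a(8) = 19*(-93/46) + 2*8 = 19*(-93*1/46) + 16 = 19*(-93/46) + 16 = -1767/46 + 16 = -1031/46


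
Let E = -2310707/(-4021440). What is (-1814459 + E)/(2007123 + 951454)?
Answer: -7296735690253/11897739890880 ≈ -0.61329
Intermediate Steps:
E = 2310707/4021440 (E = -2310707*(-1/4021440) = 2310707/4021440 ≈ 0.57460)
(-1814459 + E)/(2007123 + 951454) = (-1814459 + 2310707/4021440)/(2007123 + 951454) = -7296735690253/4021440/2958577 = -7296735690253/4021440*1/2958577 = -7296735690253/11897739890880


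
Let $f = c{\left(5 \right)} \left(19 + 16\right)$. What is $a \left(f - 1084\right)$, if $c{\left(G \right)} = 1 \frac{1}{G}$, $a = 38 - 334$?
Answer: $318792$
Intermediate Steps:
$a = -296$ ($a = 38 - 334 = -296$)
$c{\left(G \right)} = \frac{1}{G}$
$f = 7$ ($f = \frac{19 + 16}{5} = \frac{1}{5} \cdot 35 = 7$)
$a \left(f - 1084\right) = - 296 \left(7 - 1084\right) = \left(-296\right) \left(-1077\right) = 318792$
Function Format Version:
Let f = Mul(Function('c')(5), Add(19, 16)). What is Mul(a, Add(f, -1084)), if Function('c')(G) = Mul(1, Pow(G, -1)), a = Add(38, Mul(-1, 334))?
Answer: 318792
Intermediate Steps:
a = -296 (a = Add(38, -334) = -296)
Function('c')(G) = Pow(G, -1)
f = 7 (f = Mul(Pow(5, -1), Add(19, 16)) = Mul(Rational(1, 5), 35) = 7)
Mul(a, Add(f, -1084)) = Mul(-296, Add(7, -1084)) = Mul(-296, -1077) = 318792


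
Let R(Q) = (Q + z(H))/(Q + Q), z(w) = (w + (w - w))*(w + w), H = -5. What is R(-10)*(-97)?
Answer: 194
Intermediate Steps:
z(w) = 2*w**2 (z(w) = (w + 0)*(2*w) = w*(2*w) = 2*w**2)
R(Q) = (50 + Q)/(2*Q) (R(Q) = (Q + 2*(-5)**2)/(Q + Q) = (Q + 2*25)/((2*Q)) = (Q + 50)*(1/(2*Q)) = (50 + Q)*(1/(2*Q)) = (50 + Q)/(2*Q))
R(-10)*(-97) = ((1/2)*(50 - 10)/(-10))*(-97) = ((1/2)*(-1/10)*40)*(-97) = -2*(-97) = 194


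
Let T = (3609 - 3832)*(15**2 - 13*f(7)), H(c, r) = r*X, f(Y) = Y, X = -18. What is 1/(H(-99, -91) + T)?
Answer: -1/28244 ≈ -3.5406e-5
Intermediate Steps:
H(c, r) = -18*r (H(c, r) = r*(-18) = -18*r)
T = -29882 (T = (3609 - 3832)*(15**2 - 13*7) = -223*(225 - 91) = -223*134 = -29882)
1/(H(-99, -91) + T) = 1/(-18*(-91) - 29882) = 1/(1638 - 29882) = 1/(-28244) = -1/28244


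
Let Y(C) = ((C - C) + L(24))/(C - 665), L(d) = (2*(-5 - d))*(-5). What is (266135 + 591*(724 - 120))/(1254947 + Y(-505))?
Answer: 72902583/146828770 ≈ 0.49651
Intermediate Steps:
L(d) = 50 + 10*d (L(d) = (-10 - 2*d)*(-5) = 50 + 10*d)
Y(C) = 290/(-665 + C) (Y(C) = ((C - C) + (50 + 10*24))/(C - 665) = (0 + (50 + 240))/(-665 + C) = (0 + 290)/(-665 + C) = 290/(-665 + C))
(266135 + 591*(724 - 120))/(1254947 + Y(-505)) = (266135 + 591*(724 - 120))/(1254947 + 290/(-665 - 505)) = (266135 + 591*604)/(1254947 + 290/(-1170)) = (266135 + 356964)/(1254947 + 290*(-1/1170)) = 623099/(1254947 - 29/117) = 623099/(146828770/117) = 623099*(117/146828770) = 72902583/146828770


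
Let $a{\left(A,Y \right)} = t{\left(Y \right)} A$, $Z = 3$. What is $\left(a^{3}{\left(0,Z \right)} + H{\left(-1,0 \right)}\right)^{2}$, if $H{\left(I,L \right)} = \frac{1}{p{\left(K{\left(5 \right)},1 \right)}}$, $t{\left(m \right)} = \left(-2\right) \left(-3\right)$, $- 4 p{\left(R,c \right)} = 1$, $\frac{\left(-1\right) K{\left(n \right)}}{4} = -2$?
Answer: $16$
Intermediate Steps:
$K{\left(n \right)} = 8$ ($K{\left(n \right)} = \left(-4\right) \left(-2\right) = 8$)
$p{\left(R,c \right)} = - \frac{1}{4}$ ($p{\left(R,c \right)} = \left(- \frac{1}{4}\right) 1 = - \frac{1}{4}$)
$t{\left(m \right)} = 6$
$a{\left(A,Y \right)} = 6 A$
$H{\left(I,L \right)} = -4$ ($H{\left(I,L \right)} = \frac{1}{- \frac{1}{4}} = -4$)
$\left(a^{3}{\left(0,Z \right)} + H{\left(-1,0 \right)}\right)^{2} = \left(\left(6 \cdot 0\right)^{3} - 4\right)^{2} = \left(0^{3} - 4\right)^{2} = \left(0 - 4\right)^{2} = \left(-4\right)^{2} = 16$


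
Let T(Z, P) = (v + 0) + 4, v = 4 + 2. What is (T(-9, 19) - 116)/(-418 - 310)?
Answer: 53/364 ≈ 0.14560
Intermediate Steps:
v = 6
T(Z, P) = 10 (T(Z, P) = (6 + 0) + 4 = 6 + 4 = 10)
(T(-9, 19) - 116)/(-418 - 310) = (10 - 116)/(-418 - 310) = -106/(-728) = -106*(-1/728) = 53/364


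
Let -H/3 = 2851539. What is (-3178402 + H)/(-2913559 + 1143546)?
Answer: 11733019/1770013 ≈ 6.6288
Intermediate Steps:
H = -8554617 (H = -3*2851539 = -8554617)
(-3178402 + H)/(-2913559 + 1143546) = (-3178402 - 8554617)/(-2913559 + 1143546) = -11733019/(-1770013) = -11733019*(-1/1770013) = 11733019/1770013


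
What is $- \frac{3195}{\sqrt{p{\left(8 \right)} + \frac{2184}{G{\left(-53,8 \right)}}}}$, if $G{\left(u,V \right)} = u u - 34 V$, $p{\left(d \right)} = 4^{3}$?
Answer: $- \frac{3195 \sqrt{104367106}}{82276} \approx -396.72$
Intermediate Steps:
$p{\left(d \right)} = 64$
$G{\left(u,V \right)} = u^{2} - 34 V$
$- \frac{3195}{\sqrt{p{\left(8 \right)} + \frac{2184}{G{\left(-53,8 \right)}}}} = - \frac{3195}{\sqrt{64 + \frac{2184}{\left(-53\right)^{2} - 272}}} = - \frac{3195}{\sqrt{64 + \frac{2184}{2809 - 272}}} = - \frac{3195}{\sqrt{64 + \frac{2184}{2537}}} = - \frac{3195}{\sqrt{\frac{164552}{2537}}} = - \frac{3195}{\frac{2}{2537} \sqrt{104367106}} = - 3195 \frac{\sqrt{104367106}}{82276} = - \frac{3195 \sqrt{104367106}}{82276}$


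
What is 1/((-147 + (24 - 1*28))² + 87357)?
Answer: 1/110158 ≈ 9.0779e-6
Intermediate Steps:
1/((-147 + (24 - 1*28))² + 87357) = 1/((-147 + (24 - 28))² + 87357) = 1/((-147 - 4)² + 87357) = 1/((-151)² + 87357) = 1/(22801 + 87357) = 1/110158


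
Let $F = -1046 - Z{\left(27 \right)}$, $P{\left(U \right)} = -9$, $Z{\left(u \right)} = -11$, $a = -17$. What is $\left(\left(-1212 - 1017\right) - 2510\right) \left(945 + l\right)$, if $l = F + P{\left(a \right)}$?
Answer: $469161$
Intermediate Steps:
$F = -1035$ ($F = -1046 - -11 = -1046 + 11 = -1035$)
$l = -1044$ ($l = -1035 - 9 = -1044$)
$\left(\left(-1212 - 1017\right) - 2510\right) \left(945 + l\right) = \left(\left(-1212 - 1017\right) - 2510\right) \left(945 - 1044\right) = \left(-2229 - 2510\right) \left(-99\right) = \left(-4739\right) \left(-99\right) = 469161$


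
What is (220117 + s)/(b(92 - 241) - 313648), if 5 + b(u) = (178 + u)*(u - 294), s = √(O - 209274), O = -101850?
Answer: -220117/326500 - I*√77781/163250 ≈ -0.67417 - 0.0017084*I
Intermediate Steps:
s = 2*I*√77781 (s = √(-101850 - 209274) = √(-311124) = 2*I*√77781 ≈ 557.79*I)
b(u) = -5 + (-294 + u)*(178 + u) (b(u) = -5 + (178 + u)*(u - 294) = -5 + (178 + u)*(-294 + u) = -5 + (-294 + u)*(178 + u))
(220117 + s)/(b(92 - 241) - 313648) = (220117 + 2*I*√77781)/((-52337 + (92 - 241)² - 116*(92 - 241)) - 313648) = (220117 + 2*I*√77781)/((-52337 + (-149)² - 116*(-149)) - 313648) = (220117 + 2*I*√77781)/((-52337 + 22201 + 17284) - 313648) = (220117 + 2*I*√77781)/(-12852 - 313648) = (220117 + 2*I*√77781)/(-326500) = (220117 + 2*I*√77781)*(-1/326500) = -220117/326500 - I*√77781/163250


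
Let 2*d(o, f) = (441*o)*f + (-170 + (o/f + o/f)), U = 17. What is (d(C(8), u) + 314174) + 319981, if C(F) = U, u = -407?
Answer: -725737607/814 ≈ -8.9157e+5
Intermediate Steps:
C(F) = 17
d(o, f) = -85 + o/f + 441*f*o/2 (d(o, f) = ((441*o)*f + (-170 + (o/f + o/f)))/2 = (441*f*o + (-170 + 2*o/f))/2 = (-170 + 2*o/f + 441*f*o)/2 = -85 + o/f + 441*f*o/2)
(d(C(8), u) + 314174) + 319981 = ((-85 + 17/(-407) + (441/2)*(-407)*17) + 314174) + 319981 = ((-85 + 17*(-1/407) - 3051279/2) + 314174) + 319981 = ((-85 - 17/407 - 3051279/2) + 314174) + 319981 = (-1241939777/814 + 314174) + 319981 = -986202141/814 + 319981 = -725737607/814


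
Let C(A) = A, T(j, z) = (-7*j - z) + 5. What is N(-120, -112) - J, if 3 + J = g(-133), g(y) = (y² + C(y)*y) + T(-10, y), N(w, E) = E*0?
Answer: -35583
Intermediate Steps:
N(w, E) = 0
T(j, z) = 5 - z - 7*j (T(j, z) = (-z - 7*j) + 5 = 5 - z - 7*j)
g(y) = 75 - y + 2*y² (g(y) = (y² + y*y) + (5 - y - 7*(-10)) = (y² + y²) + (5 - y + 70) = 2*y² + (75 - y) = 75 - y + 2*y²)
J = 35583 (J = -3 + (75 - 1*(-133) + 2*(-133)²) = -3 + (75 + 133 + 2*17689) = -3 + (75 + 133 + 35378) = -3 + 35586 = 35583)
N(-120, -112) - J = 0 - 1*35583 = 0 - 35583 = -35583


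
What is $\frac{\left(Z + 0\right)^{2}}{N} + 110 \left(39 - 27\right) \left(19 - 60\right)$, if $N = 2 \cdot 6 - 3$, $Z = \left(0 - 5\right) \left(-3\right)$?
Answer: $-54095$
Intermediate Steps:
$Z = 15$ ($Z = \left(-5\right) \left(-3\right) = 15$)
$N = 9$ ($N = 12 - 3 = 9$)
$\frac{\left(Z + 0\right)^{2}}{N} + 110 \left(39 - 27\right) \left(19 - 60\right) = \frac{\left(15 + 0\right)^{2}}{9} + 110 \left(39 - 27\right) \left(19 - 60\right) = 15^{2} \cdot \frac{1}{9} + 110 \cdot 12 \left(-41\right) = 225 \cdot \frac{1}{9} + 110 \left(-492\right) = 25 - 54120 = -54095$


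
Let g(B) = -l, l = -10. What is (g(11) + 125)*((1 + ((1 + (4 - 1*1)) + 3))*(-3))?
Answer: -3240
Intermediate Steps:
g(B) = 10 (g(B) = -1*(-10) = 10)
(g(11) + 125)*((1 + ((1 + (4 - 1*1)) + 3))*(-3)) = (10 + 125)*((1 + ((1 + (4 - 1*1)) + 3))*(-3)) = 135*((1 + ((1 + (4 - 1)) + 3))*(-3)) = 135*((1 + ((1 + 3) + 3))*(-3)) = 135*((1 + (4 + 3))*(-3)) = 135*((1 + 7)*(-3)) = 135*(8*(-3)) = 135*(-24) = -3240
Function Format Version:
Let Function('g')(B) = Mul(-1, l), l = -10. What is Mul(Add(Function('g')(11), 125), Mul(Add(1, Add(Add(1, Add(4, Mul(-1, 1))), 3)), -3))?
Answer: -3240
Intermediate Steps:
Function('g')(B) = 10 (Function('g')(B) = Mul(-1, -10) = 10)
Mul(Add(Function('g')(11), 125), Mul(Add(1, Add(Add(1, Add(4, Mul(-1, 1))), 3)), -3)) = Mul(Add(10, 125), Mul(Add(1, Add(Add(1, Add(4, Mul(-1, 1))), 3)), -3)) = Mul(135, Mul(Add(1, Add(Add(1, Add(4, -1)), 3)), -3)) = Mul(135, Mul(Add(1, Add(Add(1, 3), 3)), -3)) = Mul(135, Mul(Add(1, Add(4, 3)), -3)) = Mul(135, Mul(Add(1, 7), -3)) = Mul(135, Mul(8, -3)) = Mul(135, -24) = -3240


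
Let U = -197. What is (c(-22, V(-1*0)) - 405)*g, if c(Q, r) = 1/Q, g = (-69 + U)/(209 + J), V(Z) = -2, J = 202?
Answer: 1185163/4521 ≈ 262.15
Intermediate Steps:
g = -266/411 (g = (-69 - 197)/(209 + 202) = -266/411 ≈ -0.64720)
(c(-22, V(-1*0)) - 405)*g = (1/(-22) - 405)*(-266/411) = (-1/22 - 405)*(-266/411) = -8911/22*(-266/411) = 1185163/4521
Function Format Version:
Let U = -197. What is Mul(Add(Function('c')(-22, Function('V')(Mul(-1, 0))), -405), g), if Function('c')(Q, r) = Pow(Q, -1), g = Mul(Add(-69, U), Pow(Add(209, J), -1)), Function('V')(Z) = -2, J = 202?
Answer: Rational(1185163, 4521) ≈ 262.15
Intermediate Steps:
g = Rational(-266, 411) (g = Mul(Add(-69, -197), Pow(Add(209, 202), -1)) = Mul(-266, Pow(411, -1)) = Mul(-266, Rational(1, 411)) = Rational(-266, 411) ≈ -0.64720)
Mul(Add(Function('c')(-22, Function('V')(Mul(-1, 0))), -405), g) = Mul(Add(Pow(-22, -1), -405), Rational(-266, 411)) = Mul(Add(Rational(-1, 22), -405), Rational(-266, 411)) = Mul(Rational(-8911, 22), Rational(-266, 411)) = Rational(1185163, 4521)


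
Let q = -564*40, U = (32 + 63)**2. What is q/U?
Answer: -4512/1805 ≈ -2.4997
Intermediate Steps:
U = 9025 (U = 95**2 = 9025)
q = -22560
q/U = -22560/9025 = -22560*1/9025 = -4512/1805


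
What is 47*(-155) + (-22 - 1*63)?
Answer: -7370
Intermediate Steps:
47*(-155) + (-22 - 1*63) = -7285 + (-22 - 63) = -7285 - 85 = -7370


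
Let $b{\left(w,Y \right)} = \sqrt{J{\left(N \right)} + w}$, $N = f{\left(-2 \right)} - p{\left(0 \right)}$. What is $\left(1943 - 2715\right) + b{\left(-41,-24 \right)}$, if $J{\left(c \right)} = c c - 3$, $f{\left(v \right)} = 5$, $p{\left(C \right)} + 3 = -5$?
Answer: $-772 + 5 \sqrt{5} \approx -760.82$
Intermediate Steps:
$p{\left(C \right)} = -8$ ($p{\left(C \right)} = -3 - 5 = -8$)
$N = 13$ ($N = 5 - -8 = 5 + 8 = 13$)
$J{\left(c \right)} = -3 + c^{2}$ ($J{\left(c \right)} = c^{2} - 3 = -3 + c^{2}$)
$b{\left(w,Y \right)} = \sqrt{166 + w}$ ($b{\left(w,Y \right)} = \sqrt{\left(-3 + 13^{2}\right) + w} = \sqrt{\left(-3 + 169\right) + w} = \sqrt{166 + w}$)
$\left(1943 - 2715\right) + b{\left(-41,-24 \right)} = \left(1943 - 2715\right) + \sqrt{166 - 41} = -772 + \sqrt{125} = -772 + 5 \sqrt{5}$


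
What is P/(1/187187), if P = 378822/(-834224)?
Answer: -2085604521/24536 ≈ -85002.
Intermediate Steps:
P = -189411/417112 (P = 378822*(-1/834224) = -189411/417112 ≈ -0.45410)
P/(1/187187) = -189411/(417112*(1/187187)) = -189411/(417112*1/187187) = -189411/417112*187187 = -2085604521/24536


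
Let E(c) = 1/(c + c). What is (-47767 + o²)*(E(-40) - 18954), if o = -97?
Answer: 29081520459/40 ≈ 7.2704e+8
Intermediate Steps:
E(c) = 1/(2*c)
(-47767 + o²)*(E(-40) - 18954) = (-47767 + (-97)²)*((½)/(-40) - 18954) = (-47767 + 9409)*((½)*(-1/40) - 18954) = -38358*(-1/80 - 18954) = -38358*(-1516321/80) = 29081520459/40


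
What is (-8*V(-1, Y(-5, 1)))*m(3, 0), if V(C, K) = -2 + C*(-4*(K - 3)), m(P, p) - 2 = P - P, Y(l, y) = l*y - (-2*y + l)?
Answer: 96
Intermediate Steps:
Y(l, y) = -l + 2*y + l*y (Y(l, y) = l*y - (l - 2*y) = l*y + (-l + 2*y) = -l + 2*y + l*y)
m(P, p) = 2 (m(P, p) = 2 + (P - P) = 2 + 0 = 2)
V(C, K) = -2 + C*(12 - 4*K) (V(C, K) = -2 + C*(-4*(-3 + K)) = -2 + C*(12 - 4*K))
(-8*V(-1, Y(-5, 1)))*m(3, 0) = -8*(-2 + 12*(-1) - 4*(-1)*(-1*(-5) + 2*1 - 5*1))*2 = -8*(-2 - 12 - 4*(-1)*(5 + 2 - 5))*2 = -8*(-2 - 12 - 4*(-1)*2)*2 = -8*(-2 - 12 + 8)*2 = -8*(-6)*2 = 48*2 = 96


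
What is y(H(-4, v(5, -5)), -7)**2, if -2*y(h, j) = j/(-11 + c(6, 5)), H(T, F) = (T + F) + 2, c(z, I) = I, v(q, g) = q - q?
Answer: 49/144 ≈ 0.34028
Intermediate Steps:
v(q, g) = 0
H(T, F) = 2 + F + T (H(T, F) = (F + T) + 2 = 2 + F + T)
y(h, j) = j/12 (y(h, j) = -j/(2*(-11 + 5)) = -j/(2*(-6)) = -(-1)*j/12 = j/12)
y(H(-4, v(5, -5)), -7)**2 = ((1/12)*(-7))**2 = (-7/12)**2 = 49/144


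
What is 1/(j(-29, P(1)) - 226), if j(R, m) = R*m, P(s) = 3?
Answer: -1/313 ≈ -0.0031949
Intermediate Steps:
1/(j(-29, P(1)) - 226) = 1/(-29*3 - 226) = 1/(-87 - 226) = 1/(-313) = -1/313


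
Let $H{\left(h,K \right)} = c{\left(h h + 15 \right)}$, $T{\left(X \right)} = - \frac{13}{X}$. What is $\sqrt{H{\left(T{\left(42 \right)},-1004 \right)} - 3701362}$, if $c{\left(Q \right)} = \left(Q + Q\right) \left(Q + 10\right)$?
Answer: $\frac{5 i \sqrt{460606226062}}{1764} \approx 1923.7 i$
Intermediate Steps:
$c{\left(Q \right)} = 2 Q \left(10 + Q\right)$
$H{\left(h,K \right)} = 2 \left(15 + h^{2}\right) \left(25 + h^{2}\right)$ ($H{\left(h,K \right)} = 2 \left(h h + 15\right) \left(10 + \left(h h + 15\right)\right) = 2 \left(h^{2} + 15\right) \left(10 + \left(h^{2} + 15\right)\right) = 2 \left(15 + h^{2}\right) \left(10 + \left(15 + h^{2}\right)\right) = 2 \left(15 + h^{2}\right) \left(25 + h^{2}\right)$)
$\sqrt{H{\left(T{\left(42 \right)},-1004 \right)} - 3701362} = \sqrt{2 \left(15 + \left(- \frac{13}{42}\right)^{2}\right) \left(25 + \left(- \frac{13}{42}\right)^{2}\right) - 3701362} = \sqrt{2 \left(15 + \frac{169}{1764}\right) \left(25 + \frac{169}{1764}\right) - 3701362} = \sqrt{2 \cdot \frac{26629}{1764} \cdot \frac{44269}{1764} - 3701362} = \sqrt{\frac{1178839201}{1555848} - 3701362} = \sqrt{- \frac{5757577825775}{1555848}} = \frac{5 i \sqrt{460606226062}}{1764}$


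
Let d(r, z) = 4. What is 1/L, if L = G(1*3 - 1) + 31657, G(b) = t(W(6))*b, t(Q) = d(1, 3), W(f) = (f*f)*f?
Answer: 1/31665 ≈ 3.1581e-5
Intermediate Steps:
W(f) = f³ (W(f) = f²*f = f³)
t(Q) = 4
G(b) = 4*b
L = 31665 (L = 4*(1*3 - 1) + 31657 = 4*(3 - 1) + 31657 = 4*2 + 31657 = 8 + 31657 = 31665)
1/L = 1/31665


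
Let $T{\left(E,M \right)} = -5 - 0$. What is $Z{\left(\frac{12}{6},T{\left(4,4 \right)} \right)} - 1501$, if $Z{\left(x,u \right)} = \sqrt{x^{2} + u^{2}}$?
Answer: $-1501 + \sqrt{29} \approx -1495.6$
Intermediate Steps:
$T{\left(E,M \right)} = -5$ ($T{\left(E,M \right)} = -5 + 0 = -5$)
$Z{\left(x,u \right)} = \sqrt{u^{2} + x^{2}}$
$Z{\left(\frac{12}{6},T{\left(4,4 \right)} \right)} - 1501 = \sqrt{\left(-5\right)^{2} + \left(\frac{12}{6}\right)^{2}} - 1501 = \sqrt{25 + \left(12 \cdot \frac{1}{6}\right)^{2}} - 1501 = \sqrt{25 + 2^{2}} - 1501 = \sqrt{25 + 4} - 1501 = \sqrt{29} - 1501 = -1501 + \sqrt{29}$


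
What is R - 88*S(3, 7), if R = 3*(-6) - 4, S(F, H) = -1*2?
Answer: 154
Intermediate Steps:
S(F, H) = -2
R = -22 (R = -18 - 4 = -22)
R - 88*S(3, 7) = -22 - 88*(-2) = -22 + 176 = 154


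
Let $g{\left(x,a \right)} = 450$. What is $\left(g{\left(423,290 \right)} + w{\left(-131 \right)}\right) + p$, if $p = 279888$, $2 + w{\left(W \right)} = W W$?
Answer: $297497$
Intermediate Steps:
$w{\left(W \right)} = -2 + W^{2}$ ($w{\left(W \right)} = -2 + W W = -2 + W^{2}$)
$\left(g{\left(423,290 \right)} + w{\left(-131 \right)}\right) + p = \left(450 - \left(2 - \left(-131\right)^{2}\right)\right) + 279888 = \left(450 + \left(-2 + 17161\right)\right) + 279888 = \left(450 + 17159\right) + 279888 = 17609 + 279888 = 297497$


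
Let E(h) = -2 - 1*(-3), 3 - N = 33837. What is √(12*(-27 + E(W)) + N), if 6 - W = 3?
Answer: 3*I*√3794 ≈ 184.79*I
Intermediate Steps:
W = 3 (W = 6 - 1*3 = 6 - 3 = 3)
N = -33834 (N = 3 - 1*33837 = 3 - 33837 = -33834)
E(h) = 1 (E(h) = -2 + 3 = 1)
√(12*(-27 + E(W)) + N) = √(12*(-27 + 1) - 33834) = √(12*(-26) - 33834) = √(-312 - 33834) = √(-34146) = 3*I*√3794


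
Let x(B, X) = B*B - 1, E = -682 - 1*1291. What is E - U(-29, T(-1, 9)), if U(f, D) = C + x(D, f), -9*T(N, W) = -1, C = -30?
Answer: -157303/81 ≈ -1942.0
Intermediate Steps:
E = -1973 (E = -682 - 1291 = -1973)
T(N, W) = 1/9 (T(N, W) = -1/9*(-1) = 1/9)
x(B, X) = -1 + B**2 (x(B, X) = B**2 - 1 = -1 + B**2)
U(f, D) = -31 + D**2 (U(f, D) = -30 + (-1 + D**2) = -31 + D**2)
E - U(-29, T(-1, 9)) = -1973 - (-31 + (1/9)**2) = -1973 - (-31 + 1/81) = -1973 - 1*(-2510/81) = -1973 + 2510/81 = -157303/81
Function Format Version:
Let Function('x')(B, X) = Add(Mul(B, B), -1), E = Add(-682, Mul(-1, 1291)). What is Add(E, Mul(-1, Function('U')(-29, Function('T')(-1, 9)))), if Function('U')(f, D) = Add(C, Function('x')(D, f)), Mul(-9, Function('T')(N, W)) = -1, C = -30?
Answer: Rational(-157303, 81) ≈ -1942.0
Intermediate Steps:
E = -1973 (E = Add(-682, -1291) = -1973)
Function('T')(N, W) = Rational(1, 9) (Function('T')(N, W) = Mul(Rational(-1, 9), -1) = Rational(1, 9))
Function('x')(B, X) = Add(-1, Pow(B, 2)) (Function('x')(B, X) = Add(Pow(B, 2), -1) = Add(-1, Pow(B, 2)))
Function('U')(f, D) = Add(-31, Pow(D, 2)) (Function('U')(f, D) = Add(-30, Add(-1, Pow(D, 2))) = Add(-31, Pow(D, 2)))
Add(E, Mul(-1, Function('U')(-29, Function('T')(-1, 9)))) = Add(-1973, Mul(-1, Add(-31, Pow(Rational(1, 9), 2)))) = Add(-1973, Mul(-1, Add(-31, Rational(1, 81)))) = Add(-1973, Mul(-1, Rational(-2510, 81))) = Add(-1973, Rational(2510, 81)) = Rational(-157303, 81)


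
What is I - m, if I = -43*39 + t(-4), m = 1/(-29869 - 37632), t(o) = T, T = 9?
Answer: -112591667/67501 ≈ -1668.0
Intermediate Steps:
t(o) = 9
m = -1/67501 (m = 1/(-67501) = -1/67501 ≈ -1.4815e-5)
I = -1668 (I = -43*39 + 9 = -1677 + 9 = -1668)
I - m = -1668 - 1*(-1/67501) = -1668 + 1/67501 = -112591667/67501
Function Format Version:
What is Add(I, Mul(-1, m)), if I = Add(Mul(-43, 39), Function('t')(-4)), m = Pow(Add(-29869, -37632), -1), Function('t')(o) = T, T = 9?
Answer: Rational(-112591667, 67501) ≈ -1668.0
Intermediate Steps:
Function('t')(o) = 9
m = Rational(-1, 67501) (m = Pow(-67501, -1) = Rational(-1, 67501) ≈ -1.4815e-5)
I = -1668 (I = Add(Mul(-43, 39), 9) = Add(-1677, 9) = -1668)
Add(I, Mul(-1, m)) = Add(-1668, Mul(-1, Rational(-1, 67501))) = Add(-1668, Rational(1, 67501)) = Rational(-112591667, 67501)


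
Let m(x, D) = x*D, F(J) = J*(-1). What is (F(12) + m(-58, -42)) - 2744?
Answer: -320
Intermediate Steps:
F(J) = -J
m(x, D) = D*x
(F(12) + m(-58, -42)) - 2744 = (-1*12 - 42*(-58)) - 2744 = (-12 + 2436) - 2744 = 2424 - 2744 = -320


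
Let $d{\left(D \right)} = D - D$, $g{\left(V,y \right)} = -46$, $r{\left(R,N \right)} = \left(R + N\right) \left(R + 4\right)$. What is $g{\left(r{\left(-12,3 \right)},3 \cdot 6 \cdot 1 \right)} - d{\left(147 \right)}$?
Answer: $-46$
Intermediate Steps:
$r{\left(R,N \right)} = \left(4 + R\right) \left(N + R\right)$ ($r{\left(R,N \right)} = \left(N + R\right) \left(4 + R\right) = \left(4 + R\right) \left(N + R\right)$)
$d{\left(D \right)} = 0$
$g{\left(r{\left(-12,3 \right)},3 \cdot 6 \cdot 1 \right)} - d{\left(147 \right)} = -46 - 0 = -46 + 0 = -46$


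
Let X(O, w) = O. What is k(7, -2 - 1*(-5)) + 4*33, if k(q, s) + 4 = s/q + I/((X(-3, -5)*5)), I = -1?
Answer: 13492/105 ≈ 128.50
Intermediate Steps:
k(q, s) = -59/15 + s/q (k(q, s) = -4 + (s/q - 1/((-3*5))) = -4 + (s/q - 1/(-15)) = -4 + (s/q - 1*(-1/15)) = -4 + (s/q + 1/15) = -4 + (1/15 + s/q) = -59/15 + s/q)
k(7, -2 - 1*(-5)) + 4*33 = (-59/15 + (-2 - 1*(-5))/7) + 4*33 = (-59/15 + (-2 + 5)*(⅐)) + 132 = (-59/15 + 3*(⅐)) + 132 = (-59/15 + 3/7) + 132 = -368/105 + 132 = 13492/105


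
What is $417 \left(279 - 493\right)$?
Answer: $-89238$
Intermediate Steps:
$417 \left(279 - 493\right) = 417 \left(-214\right) = -89238$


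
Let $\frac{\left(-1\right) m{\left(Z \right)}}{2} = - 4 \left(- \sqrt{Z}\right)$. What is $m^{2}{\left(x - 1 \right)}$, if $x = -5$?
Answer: $-384$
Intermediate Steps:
$m{\left(Z \right)} = - 8 \sqrt{Z}$ ($m{\left(Z \right)} = - 2 \left(- 4 \left(- \sqrt{Z}\right)\right) = - 2 \cdot 4 \sqrt{Z} = - 8 \sqrt{Z}$)
$m^{2}{\left(x - 1 \right)} = \left(- 8 \sqrt{-5 - 1}\right)^{2} = \left(- 8 \sqrt{-6}\right)^{2} = \left(- 8 i \sqrt{6}\right)^{2} = -384$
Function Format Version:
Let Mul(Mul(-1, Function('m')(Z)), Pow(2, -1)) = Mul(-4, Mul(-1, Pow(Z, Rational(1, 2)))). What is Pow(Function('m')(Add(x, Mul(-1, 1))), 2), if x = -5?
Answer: -384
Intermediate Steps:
Function('m')(Z) = Mul(-8, Pow(Z, Rational(1, 2))) (Function('m')(Z) = Mul(-2, Mul(-4, Mul(-1, Pow(Z, Rational(1, 2))))) = Mul(-2, Mul(4, Pow(Z, Rational(1, 2)))) = Mul(-8, Pow(Z, Rational(1, 2))))
Pow(Function('m')(Add(x, Mul(-1, 1))), 2) = Pow(Mul(-8, Pow(Add(-5, Mul(-1, 1)), Rational(1, 2))), 2) = Pow(Mul(-8, Pow(Add(-5, -1), Rational(1, 2))), 2) = Pow(Mul(-8, Pow(-6, Rational(1, 2))), 2) = Pow(Mul(-8, Mul(I, Pow(6, Rational(1, 2)))), 2) = Pow(Mul(-8, I, Pow(6, Rational(1, 2))), 2) = -384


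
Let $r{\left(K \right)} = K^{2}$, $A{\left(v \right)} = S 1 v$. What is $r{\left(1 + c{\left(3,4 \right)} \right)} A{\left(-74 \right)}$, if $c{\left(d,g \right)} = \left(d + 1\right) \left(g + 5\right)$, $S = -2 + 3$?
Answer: $-101306$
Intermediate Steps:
$S = 1$
$c{\left(d,g \right)} = \left(1 + d\right) \left(5 + g\right)$
$A{\left(v \right)} = v$ ($A{\left(v \right)} = 1 \cdot 1 v = 1 v = v$)
$r{\left(1 + c{\left(3,4 \right)} \right)} A{\left(-74 \right)} = \left(1 + \left(5 + 4 + 5 \cdot 3 + 3 \cdot 4\right)\right)^{2} \left(-74\right) = \left(1 + \left(5 + 4 + 15 + 12\right)\right)^{2} \left(-74\right) = \left(1 + 36\right)^{2} \left(-74\right) = 37^{2} \left(-74\right) = 1369 \left(-74\right) = -101306$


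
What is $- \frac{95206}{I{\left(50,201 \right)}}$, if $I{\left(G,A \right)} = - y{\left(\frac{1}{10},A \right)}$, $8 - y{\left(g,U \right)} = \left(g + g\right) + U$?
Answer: $- \frac{238015}{483} \approx -492.78$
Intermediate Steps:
$y{\left(g,U \right)} = 8 - U - 2 g$ ($y{\left(g,U \right)} = 8 - \left(\left(g + g\right) + U\right) = 8 - \left(2 g + U\right) = 8 - \left(U + 2 g\right) = 8 - U - 2 g$)
$I{\left(G,A \right)} = - \frac{39}{5} + A$ ($I{\left(G,A \right)} = - (8 - A - \frac{2}{10}) = - (8 - A - \frac{1}{5}) = - (\frac{39}{5} - A) = - \frac{39}{5} + A$)
$- \frac{95206}{I{\left(50,201 \right)}} = - \frac{95206}{- \frac{39}{5} + 201} = - \frac{95206}{\frac{966}{5}} = \left(-95206\right) \frac{5}{966} = - \frac{238015}{483}$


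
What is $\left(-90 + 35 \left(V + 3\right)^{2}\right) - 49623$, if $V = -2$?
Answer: $-49678$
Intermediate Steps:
$\left(-90 + 35 \left(V + 3\right)^{2}\right) - 49623 = \left(-90 + 35 \left(-2 + 3\right)^{2}\right) - 49623 = \left(-90 + 35 \cdot 1^{2}\right) - 49623 = \left(-90 + 35 \cdot 1\right) - 49623 = \left(-90 + 35\right) - 49623 = -55 - 49623 = -49678$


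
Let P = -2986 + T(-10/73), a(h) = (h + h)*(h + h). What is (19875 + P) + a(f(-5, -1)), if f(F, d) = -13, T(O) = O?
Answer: 1282235/73 ≈ 17565.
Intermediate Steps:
a(h) = 4*h**2 (a(h) = (2*h)*(2*h) = 4*h**2)
P = -217988/73 (P = -2986 - 10/73 = -217988/73 ≈ -2986.1)
(19875 + P) + a(f(-5, -1)) = (19875 - 217988/73) + 4*(-13)**2 = 1232887/73 + 4*169 = 1232887/73 + 676 = 1282235/73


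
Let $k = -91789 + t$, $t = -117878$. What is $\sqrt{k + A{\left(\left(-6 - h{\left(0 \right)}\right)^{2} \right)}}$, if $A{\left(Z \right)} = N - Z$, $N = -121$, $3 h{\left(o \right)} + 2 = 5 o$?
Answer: $\frac{2 i \sqrt{472087}}{3} \approx 458.06 i$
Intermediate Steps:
$h{\left(o \right)} = - \frac{2}{3} + \frac{5 o}{3}$
$A{\left(Z \right)} = -121 - Z$
$k = -209667$ ($k = -91789 - 117878 = -209667$)
$\sqrt{k + A{\left(\left(-6 - h{\left(0 \right)}\right)^{2} \right)}} = \sqrt{-209667 - \left(121 + \left(-6 + \left(0 - \left(- \frac{2}{3} + \frac{5}{3} \cdot 0\right)\right)\right)^{2}\right)} = \sqrt{-209667 - \left(121 + \left(-6 + \left(0 - \left(- \frac{2}{3} + 0\right)\right)\right)^{2}\right)} = \sqrt{-209667 - \left(121 + \left(-6 + \left(0 - - \frac{2}{3}\right)\right)^{2}\right)} = \sqrt{-209667 - \left(121 + \left(-6 + \left(0 + \frac{2}{3}\right)\right)^{2}\right)} = \sqrt{-209667 - \left(121 + \left(-6 + \frac{2}{3}\right)^{2}\right)} = \sqrt{-209667 - \frac{1345}{9}} = \sqrt{- \frac{1888348}{9}} = \frac{2 i \sqrt{472087}}{3}$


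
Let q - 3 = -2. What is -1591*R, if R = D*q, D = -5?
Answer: 7955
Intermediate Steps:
q = 1 (q = 3 - 2 = 1)
R = -5 (R = -5*1 = -5)
-1591*R = -1591*(-5) = 7955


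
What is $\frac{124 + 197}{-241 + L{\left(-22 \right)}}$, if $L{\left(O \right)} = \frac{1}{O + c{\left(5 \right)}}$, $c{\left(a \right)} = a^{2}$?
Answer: $- \frac{963}{722} \approx -1.3338$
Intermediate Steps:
$L{\left(O \right)} = \frac{1}{25 + O}$ ($L{\left(O \right)} = \frac{1}{O + 5^{2}} = \frac{1}{O + 25} = \frac{1}{25 + O}$)
$\frac{124 + 197}{-241 + L{\left(-22 \right)}} = \frac{124 + 197}{-241 + \frac{1}{25 - 22}} = \frac{321}{-241 + \frac{1}{3}} = \frac{321}{- \frac{722}{3}} = 321 \left(- \frac{3}{722}\right) = - \frac{963}{722}$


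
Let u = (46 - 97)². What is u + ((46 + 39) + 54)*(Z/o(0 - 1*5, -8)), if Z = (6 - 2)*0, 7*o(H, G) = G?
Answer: 2601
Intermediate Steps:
o(H, G) = G/7
Z = 0 (Z = 4*0 = 0)
u = 2601 (u = (-51)² = 2601)
u + ((46 + 39) + 54)*(Z/o(0 - 1*5, -8)) = 2601 + ((46 + 39) + 54)*(0/(((⅐)*(-8)))) = 2601 + (85 + 54)*(0/(-8/7)) = 2601 + 139*(0*(-7/8)) = 2601 + 139*0 = 2601 + 0 = 2601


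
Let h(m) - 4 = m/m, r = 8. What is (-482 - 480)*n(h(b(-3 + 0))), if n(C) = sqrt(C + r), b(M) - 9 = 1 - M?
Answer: -962*sqrt(13) ≈ -3468.5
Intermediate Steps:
b(M) = 10 - M (b(M) = 9 + (1 - M) = 10 - M)
h(m) = 5 (h(m) = 4 + m/m = 4 + 1 = 5)
n(C) = sqrt(8 + C) (n(C) = sqrt(C + 8) = sqrt(8 + C))
(-482 - 480)*n(h(b(-3 + 0))) = (-482 - 480)*sqrt(8 + 5) = -962*sqrt(13)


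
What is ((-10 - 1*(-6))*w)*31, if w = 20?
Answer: -2480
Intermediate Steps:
((-10 - 1*(-6))*w)*31 = ((-10 - 1*(-6))*20)*31 = ((-10 + 6)*20)*31 = -4*20*31 = -80*31 = -2480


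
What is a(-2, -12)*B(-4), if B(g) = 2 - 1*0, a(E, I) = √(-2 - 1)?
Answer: 2*I*√3 ≈ 3.4641*I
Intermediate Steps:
a(E, I) = I*√3 (a(E, I) = √(-3) = I*√3)
B(g) = 2 (B(g) = 2 + 0 = 2)
a(-2, -12)*B(-4) = (I*√3)*2 = 2*I*√3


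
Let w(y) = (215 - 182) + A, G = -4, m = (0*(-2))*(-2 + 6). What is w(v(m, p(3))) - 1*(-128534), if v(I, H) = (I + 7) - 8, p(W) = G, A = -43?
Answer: 128524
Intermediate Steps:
m = 0 (m = 0*4 = 0)
p(W) = -4
v(I, H) = -1 + I (v(I, H) = (7 + I) - 8 = -1 + I)
w(y) = -10 (w(y) = (215 - 182) - 43 = 33 - 43 = -10)
w(v(m, p(3))) - 1*(-128534) = -10 - 1*(-128534) = -10 + 128534 = 128524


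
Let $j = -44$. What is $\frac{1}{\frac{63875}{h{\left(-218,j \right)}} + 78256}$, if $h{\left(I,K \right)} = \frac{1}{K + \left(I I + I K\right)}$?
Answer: $\frac{1}{3645552256} \approx 2.7431 \cdot 10^{-10}$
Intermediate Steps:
$h{\left(I,K \right)} = \frac{1}{K + I^{2} + I K}$ ($h{\left(I,K \right)} = \frac{1}{K + \left(I^{2} + I K\right)} = \frac{1}{K + I^{2} + I K}$)
$\frac{1}{\frac{63875}{h{\left(-218,j \right)}} + 78256} = \frac{1}{\frac{63875}{\frac{1}{-44 + \left(-218\right)^{2} - -9592}} + 78256} = \frac{1}{\frac{63875}{\frac{1}{-44 + 47524 + 9592}} + 78256} = \frac{1}{\frac{63875}{\frac{1}{57072}} + 78256} = \frac{1}{63875 \frac{1}{\frac{1}{57072}} + 78256} = \frac{1}{63875 \cdot 57072 + 78256} = \frac{1}{3645474000 + 78256} = \frac{1}{3645552256}$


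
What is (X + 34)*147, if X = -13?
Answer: 3087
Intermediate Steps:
(X + 34)*147 = (-13 + 34)*147 = 21*147 = 3087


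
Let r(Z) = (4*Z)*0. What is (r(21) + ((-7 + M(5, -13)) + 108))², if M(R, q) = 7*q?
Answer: 100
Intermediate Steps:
r(Z) = 0
(r(21) + ((-7 + M(5, -13)) + 108))² = (0 + ((-7 + 7*(-13)) + 108))² = (0 + ((-7 - 91) + 108))² = (0 + (-98 + 108))² = (0 + 10)² = 10² = 100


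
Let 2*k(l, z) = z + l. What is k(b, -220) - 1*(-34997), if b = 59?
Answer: 69833/2 ≈ 34917.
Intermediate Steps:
k(l, z) = l/2 + z/2 (k(l, z) = (z + l)/2 = (l + z)/2 = l/2 + z/2)
k(b, -220) - 1*(-34997) = ((1/2)*59 + (1/2)*(-220)) - 1*(-34997) = (59/2 - 110) + 34997 = -161/2 + 34997 = 69833/2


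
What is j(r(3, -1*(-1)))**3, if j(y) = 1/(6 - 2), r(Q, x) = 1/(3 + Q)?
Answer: 1/64 ≈ 0.015625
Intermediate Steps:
j(y) = 1/4
j(r(3, -1*(-1)))**3 = (1/4)**3 = 1/64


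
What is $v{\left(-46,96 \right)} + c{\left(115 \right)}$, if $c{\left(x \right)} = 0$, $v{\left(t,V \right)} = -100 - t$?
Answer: $-54$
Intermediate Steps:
$v{\left(-46,96 \right)} + c{\left(115 \right)} = \left(-100 - -46\right) + 0 = \left(-100 + 46\right) + 0 = -54 + 0 = -54$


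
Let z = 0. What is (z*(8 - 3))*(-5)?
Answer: 0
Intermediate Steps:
(z*(8 - 3))*(-5) = (0*(8 - 3))*(-5) = (0*5)*(-5) = 0*(-5) = 0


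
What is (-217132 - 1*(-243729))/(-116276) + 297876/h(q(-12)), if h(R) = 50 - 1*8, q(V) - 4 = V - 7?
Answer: 5772452117/813932 ≈ 7092.1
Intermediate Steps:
q(V) = -3 + V (q(V) = 4 + (V - 7) = 4 + (-7 + V) = -3 + V)
h(R) = 42 (h(R) = 50 - 8 = 42)
(-217132 - 1*(-243729))/(-116276) + 297876/h(q(-12)) = (-217132 - 1*(-243729))/(-116276) + 297876/42 = (-217132 + 243729)*(-1/116276) + 297876*(1/42) = 26597*(-1/116276) + 49646/7 = -26597/116276 + 49646/7 = 5772452117/813932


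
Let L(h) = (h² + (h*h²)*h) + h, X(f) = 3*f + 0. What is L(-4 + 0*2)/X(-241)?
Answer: -268/723 ≈ -0.37068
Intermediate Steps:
X(f) = 3*f
L(h) = h + h² + h⁴ (L(h) = (h² + h³*h) + h = (h² + h⁴) + h = h + h² + h⁴)
L(-4 + 0*2)/X(-241) = ((-4 + 0*2)*(1 + (-4 + 0*2) + (-4 + 0*2)³))/((3*(-241))) = ((-4 + 0)*(1 + (-4 + 0) + (-4 + 0)³))/(-723) = -4*(1 - 4 + (-4)³)*(-1/723) = -4*(1 - 4 - 64)*(-1/723) = -4*(-67)*(-1/723) = 268*(-1/723) = -268/723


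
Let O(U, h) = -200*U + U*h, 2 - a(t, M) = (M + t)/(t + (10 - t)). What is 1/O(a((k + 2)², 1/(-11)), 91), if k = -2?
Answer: -110/24089 ≈ -0.0045664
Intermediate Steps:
a(t, M) = 2 - M/10 - t/10 (a(t, M) = 2 - (M + t)/(t + (10 - t)) = 2 - (M + t)/10 = 2 - (M/10 + t/10) = 2 + (-M/10 - t/10) = 2 - M/10 - t/10)
1/O(a((k + 2)², 1/(-11)), 91) = 1/((2 - ⅒/(-11) - (-2 + 2)²/10)*(-200 + 91)) = 1/((2 - ⅒*(-1/11) - ⅒*0²)*(-109)) = 1/((2 + 1/110 - ⅒*0)*(-109)) = 1/((2 + 1/110 + 0)*(-109)) = 1/((221/110)*(-109)) = 1/(-24089/110) = -110/24089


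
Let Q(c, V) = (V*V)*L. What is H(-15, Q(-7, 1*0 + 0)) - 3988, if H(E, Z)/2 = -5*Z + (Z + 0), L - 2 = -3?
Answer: -3988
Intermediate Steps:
L = -1 (L = 2 - 3 = -1)
Q(c, V) = -V² (Q(c, V) = (V*V)*(-1) = V²*(-1) = -V²)
H(E, Z) = -8*Z (H(E, Z) = 2*(-5*Z + (Z + 0)) = 2*(-5*Z + Z) = 2*(-4*Z) = -8*Z)
H(-15, Q(-7, 1*0 + 0)) - 3988 = -(-8)*(1*0 + 0)² - 3988 = -(-8)*(0 + 0)² - 3988 = -(-8)*0² - 3988 = -(-8)*0 - 3988 = -8*0 - 3988 = 0 - 3988 = -3988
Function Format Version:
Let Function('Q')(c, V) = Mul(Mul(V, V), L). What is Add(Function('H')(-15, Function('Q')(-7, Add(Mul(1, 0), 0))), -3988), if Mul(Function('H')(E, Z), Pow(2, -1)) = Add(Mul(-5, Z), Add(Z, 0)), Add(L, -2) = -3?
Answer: -3988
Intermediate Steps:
L = -1 (L = Add(2, -3) = -1)
Function('Q')(c, V) = Mul(-1, Pow(V, 2)) (Function('Q')(c, V) = Mul(Mul(V, V), -1) = Mul(Pow(V, 2), -1) = Mul(-1, Pow(V, 2)))
Function('H')(E, Z) = Mul(-8, Z) (Function('H')(E, Z) = Mul(2, Add(Mul(-5, Z), Add(Z, 0))) = Mul(2, Add(Mul(-5, Z), Z)) = Mul(2, Mul(-4, Z)) = Mul(-8, Z))
Add(Function('H')(-15, Function('Q')(-7, Add(Mul(1, 0), 0))), -3988) = Add(Mul(-8, Mul(-1, Pow(Add(Mul(1, 0), 0), 2))), -3988) = Add(Mul(-8, Mul(-1, Pow(Add(0, 0), 2))), -3988) = Add(Mul(-8, Mul(-1, Pow(0, 2))), -3988) = Add(Mul(-8, Mul(-1, 0)), -3988) = Add(Mul(-8, 0), -3988) = Add(0, -3988) = -3988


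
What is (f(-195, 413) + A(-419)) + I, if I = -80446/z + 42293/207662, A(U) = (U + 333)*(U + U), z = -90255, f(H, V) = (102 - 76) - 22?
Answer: 1350832419486287/18742533810 ≈ 72073.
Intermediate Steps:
f(H, V) = 4 (f(H, V) = 26 - 22 = 4)
A(U) = 2*U*(333 + U) (A(U) = (333 + U)*(2*U) = 2*U*(333 + U))
I = 20522731967/18742533810 (I = -80446/(-90255) + 42293/207662 = -80446*(-1/90255) + 42293*(1/207662) = 80446/90255 + 42293/207662 = 20522731967/18742533810 ≈ 1.0950)
(f(-195, 413) + A(-419)) + I = (4 + 2*(-419)*(333 - 419)) + 20522731967/18742533810 = (4 + 2*(-419)*(-86)) + 20522731967/18742533810 = (4 + 72068) + 20522731967/18742533810 = 72072 + 20522731967/18742533810 = 1350832419486287/18742533810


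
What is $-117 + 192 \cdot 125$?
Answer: $23883$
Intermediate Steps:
$-117 + 192 \cdot 125 = -117 + 24000 = 23883$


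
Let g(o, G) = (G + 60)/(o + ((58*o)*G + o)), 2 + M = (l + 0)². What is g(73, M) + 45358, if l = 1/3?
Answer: 3205177189/70664 ≈ 45358.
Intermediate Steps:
l = ⅓ ≈ 0.33333
M = -17/9 (M = -2 + (⅓ + 0)² = -2 + (⅓)² = -2 + ⅑ = -17/9 ≈ -1.8889)
g(o, G) = (60 + G)/(2*o + 58*G*o) (g(o, G) = (60 + G)/(o + (58*G*o + o)) = (60 + G)/(o + (o + 58*G*o)) = (60 + G)/(2*o + 58*G*o))
g(73, M) + 45358 = (½)*(60 - 17/9)/(73*(1 + 29*(-17/9))) + 45358 = (½)*(1/73)*(523/9)/(1 - 493/9) + 45358 = (½)*(1/73)*(523/9)/(-484/9) + 45358 = (½)*(1/73)*(-9/484)*(523/9) + 45358 = -523/70664 + 45358 = 3205177189/70664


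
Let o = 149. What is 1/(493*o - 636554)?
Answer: -1/563097 ≈ -1.7759e-6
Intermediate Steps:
1/(493*o - 636554) = 1/(493*149 - 636554) = 1/(73457 - 636554) = 1/(-563097) = -1/563097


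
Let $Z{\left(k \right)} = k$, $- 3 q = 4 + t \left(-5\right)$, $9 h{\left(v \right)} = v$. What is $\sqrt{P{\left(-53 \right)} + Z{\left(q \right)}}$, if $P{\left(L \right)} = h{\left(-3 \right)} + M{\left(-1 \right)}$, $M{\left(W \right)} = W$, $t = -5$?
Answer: $i \sqrt{11} \approx 3.3166 i$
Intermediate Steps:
$h{\left(v \right)} = \frac{v}{9}$
$q = - \frac{29}{3}$ ($q = - \frac{4 - -25}{3} = - \frac{4 + 25}{3} = \left(- \frac{1}{3}\right) 29 = - \frac{29}{3} \approx -9.6667$)
$P{\left(L \right)} = - \frac{4}{3}$ ($P{\left(L \right)} = \frac{1}{9} \left(-3\right) - 1 = - \frac{1}{3} - 1 = - \frac{4}{3}$)
$\sqrt{P{\left(-53 \right)} + Z{\left(q \right)}} = \sqrt{- \frac{4}{3} - \frac{29}{3}} = \sqrt{-11} = i \sqrt{11}$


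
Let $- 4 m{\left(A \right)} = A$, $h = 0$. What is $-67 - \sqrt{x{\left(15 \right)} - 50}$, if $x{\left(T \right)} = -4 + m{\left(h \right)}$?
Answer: $-67 - 3 i \sqrt{6} \approx -67.0 - 7.3485 i$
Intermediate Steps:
$m{\left(A \right)} = - \frac{A}{4}$
$x{\left(T \right)} = -4$ ($x{\left(T \right)} = -4 - 0 = -4 + 0 = -4$)
$-67 - \sqrt{x{\left(15 \right)} - 50} = -67 - \sqrt{-4 - 50} = -67 - \sqrt{-54} = -67 - 3 i \sqrt{6}$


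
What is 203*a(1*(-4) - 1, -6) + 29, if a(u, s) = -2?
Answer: -377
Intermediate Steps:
203*a(1*(-4) - 1, -6) + 29 = 203*(-2) + 29 = -406 + 29 = -377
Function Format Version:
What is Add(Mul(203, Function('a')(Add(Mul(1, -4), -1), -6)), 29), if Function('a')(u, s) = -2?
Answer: -377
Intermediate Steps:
Add(Mul(203, Function('a')(Add(Mul(1, -4), -1), -6)), 29) = Add(Mul(203, -2), 29) = Add(-406, 29) = -377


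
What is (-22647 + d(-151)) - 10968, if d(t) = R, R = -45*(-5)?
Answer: -33390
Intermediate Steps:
R = 225
d(t) = 225
(-22647 + d(-151)) - 10968 = (-22647 + 225) - 10968 = -22422 - 10968 = -33390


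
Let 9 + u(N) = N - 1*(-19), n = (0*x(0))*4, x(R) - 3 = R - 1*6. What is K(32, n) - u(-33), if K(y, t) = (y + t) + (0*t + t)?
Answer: 55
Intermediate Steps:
x(R) = -3 + R (x(R) = 3 + (R - 1*6) = 3 + (R - 6) = 3 + (-6 + R) = -3 + R)
n = 0 (n = (0*(-3 + 0))*4 = (0*(-3))*4 = 0*4 = 0)
u(N) = 10 + N (u(N) = -9 + (N - 1*(-19)) = -9 + (N + 19) = -9 + (19 + N) = 10 + N)
K(y, t) = y + 2*t (K(y, t) = (t + y) + (0 + t) = (t + y) + t = y + 2*t)
K(32, n) - u(-33) = (32 + 2*0) - (10 - 33) = (32 + 0) - 1*(-23) = 32 + 23 = 55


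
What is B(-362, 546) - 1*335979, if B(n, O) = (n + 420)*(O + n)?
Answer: -325307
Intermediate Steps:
B(n, O) = (420 + n)*(O + n)
B(-362, 546) - 1*335979 = ((-362)**2 + 420*546 + 420*(-362) + 546*(-362)) - 1*335979 = (131044 + 229320 - 152040 - 197652) - 335979 = 10672 - 335979 = -325307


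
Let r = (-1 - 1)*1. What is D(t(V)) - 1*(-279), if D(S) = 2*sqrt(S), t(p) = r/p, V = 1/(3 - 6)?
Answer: 279 + 2*sqrt(6) ≈ 283.90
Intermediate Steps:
r = -2 (r = -2*1 = -2)
V = -1/3 (V = 1/(-3) = -1/3 ≈ -0.33333)
t(p) = -2/p
D(t(V)) - 1*(-279) = 2*sqrt(-2/(-1/3)) - 1*(-279) = 2*sqrt(-2*(-3)) + 279 = 2*sqrt(6) + 279 = 279 + 2*sqrt(6)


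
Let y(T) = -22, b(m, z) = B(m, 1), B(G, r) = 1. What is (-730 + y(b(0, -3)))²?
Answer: 565504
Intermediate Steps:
b(m, z) = 1
(-730 + y(b(0, -3)))² = (-730 - 22)² = (-752)² = 565504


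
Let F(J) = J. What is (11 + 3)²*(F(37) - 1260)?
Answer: -239708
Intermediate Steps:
(11 + 3)²*(F(37) - 1260) = (11 + 3)²*(37 - 1260) = 14²*(-1223) = 196*(-1223) = -239708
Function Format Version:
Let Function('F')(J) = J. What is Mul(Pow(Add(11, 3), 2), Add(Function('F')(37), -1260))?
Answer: -239708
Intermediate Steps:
Mul(Pow(Add(11, 3), 2), Add(Function('F')(37), -1260)) = Mul(Pow(Add(11, 3), 2), Add(37, -1260)) = Mul(Pow(14, 2), -1223) = Mul(196, -1223) = -239708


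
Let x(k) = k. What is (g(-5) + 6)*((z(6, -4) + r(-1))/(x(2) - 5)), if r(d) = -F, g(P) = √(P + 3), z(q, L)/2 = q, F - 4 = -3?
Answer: -22 - 11*I*√2/3 ≈ -22.0 - 5.1854*I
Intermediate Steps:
F = 1 (F = 4 - 3 = 1)
z(q, L) = 2*q
g(P) = √(3 + P)
r(d) = -1 (r(d) = -1*1 = -1)
(g(-5) + 6)*((z(6, -4) + r(-1))/(x(2) - 5)) = (√(3 - 5) + 6)*((2*6 - 1)/(2 - 5)) = (√(-2) + 6)*((12 - 1)/(-3)) = (I*√2 + 6)*(11*(-⅓)) = (6 + I*√2)*(-11/3) = -22 - 11*I*√2/3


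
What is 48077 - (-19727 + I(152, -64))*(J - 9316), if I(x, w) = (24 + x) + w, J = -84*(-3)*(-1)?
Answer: -187628243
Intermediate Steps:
J = -252 (J = 252*(-1) = -252)
I(x, w) = 24 + w + x
48077 - (-19727 + I(152, -64))*(J - 9316) = 48077 - (-19727 + (24 - 64 + 152))*(-252 - 9316) = 48077 - (-19727 + 112)*(-9568) = 48077 - (-19615)*(-9568) = 48077 - 1*187676320 = 48077 - 187676320 = -187628243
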